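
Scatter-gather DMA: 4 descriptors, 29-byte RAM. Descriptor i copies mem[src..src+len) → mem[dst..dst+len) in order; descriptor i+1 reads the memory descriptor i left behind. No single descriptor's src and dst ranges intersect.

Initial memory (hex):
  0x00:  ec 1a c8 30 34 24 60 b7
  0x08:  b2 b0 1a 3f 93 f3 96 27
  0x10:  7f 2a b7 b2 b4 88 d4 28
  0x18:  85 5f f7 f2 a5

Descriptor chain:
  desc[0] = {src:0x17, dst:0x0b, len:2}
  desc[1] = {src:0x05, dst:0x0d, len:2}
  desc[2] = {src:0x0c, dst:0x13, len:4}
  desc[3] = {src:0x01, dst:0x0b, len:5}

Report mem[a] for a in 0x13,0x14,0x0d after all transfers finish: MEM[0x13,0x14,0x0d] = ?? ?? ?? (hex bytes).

MEM[0x13,0x14,0x0d] = 85 24 30

  after D0: wrote 2B at 0x0b = 2885
  after D1: wrote 2B at 0x0d = 2460
  after D2: wrote 4B at 0x13 = 85246027
  after D3: wrote 5B at 0x0b = 1ac8303424
query mem[0x13]=0x85, mem[0x14]=0x24, mem[0x0d]=0x30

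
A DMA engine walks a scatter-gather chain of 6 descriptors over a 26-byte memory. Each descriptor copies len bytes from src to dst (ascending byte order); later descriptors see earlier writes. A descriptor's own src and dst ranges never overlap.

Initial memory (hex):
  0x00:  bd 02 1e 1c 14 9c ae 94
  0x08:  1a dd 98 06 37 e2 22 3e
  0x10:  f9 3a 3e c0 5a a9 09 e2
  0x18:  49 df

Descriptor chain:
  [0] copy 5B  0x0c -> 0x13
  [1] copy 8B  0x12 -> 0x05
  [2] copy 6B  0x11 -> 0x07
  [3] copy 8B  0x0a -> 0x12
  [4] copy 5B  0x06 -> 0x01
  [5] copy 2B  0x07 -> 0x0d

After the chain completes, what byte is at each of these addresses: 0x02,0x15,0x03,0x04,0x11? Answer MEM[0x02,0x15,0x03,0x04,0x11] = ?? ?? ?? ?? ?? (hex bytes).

[0] 0x0c->0x13 len=5 : 37 e2 22 3e f9
[1] 0x12->0x05 len=8 : 3e 37 e2 22 3e f9 49 df
[2] 0x11->0x07 len=6 : 3a 3e 37 e2 22 3e
[3] 0x0a->0x12 len=8 : e2 22 3e e2 22 3e f9 3a
[4] 0x06->0x01 len=5 : 37 3a 3e 37 e2
[5] 0x07->0x0d len=2 : 3a 3e
query mem[0x02]=0x3a, mem[0x15]=0xe2, mem[0x03]=0x3e, mem[0x04]=0x37, mem[0x11]=0x3a

MEM[0x02,0x15,0x03,0x04,0x11] = 3a e2 3e 37 3a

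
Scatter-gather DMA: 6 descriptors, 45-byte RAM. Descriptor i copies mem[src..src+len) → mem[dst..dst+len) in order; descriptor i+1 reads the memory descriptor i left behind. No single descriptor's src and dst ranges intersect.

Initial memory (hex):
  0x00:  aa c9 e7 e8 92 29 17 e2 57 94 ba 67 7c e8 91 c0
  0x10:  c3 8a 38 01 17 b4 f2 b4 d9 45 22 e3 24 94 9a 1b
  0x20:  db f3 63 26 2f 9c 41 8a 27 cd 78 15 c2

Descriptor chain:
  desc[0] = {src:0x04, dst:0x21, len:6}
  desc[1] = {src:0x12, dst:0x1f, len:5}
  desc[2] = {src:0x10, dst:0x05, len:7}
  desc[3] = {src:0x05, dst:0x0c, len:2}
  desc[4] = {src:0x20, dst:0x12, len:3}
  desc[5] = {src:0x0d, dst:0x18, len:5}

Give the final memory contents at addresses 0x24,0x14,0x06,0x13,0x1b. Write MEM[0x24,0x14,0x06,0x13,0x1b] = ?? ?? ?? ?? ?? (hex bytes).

D0: mem[0x21..0x26] <- [92 29 17 e2 57 94]
D1: mem[0x1f..0x23] <- [38 01 17 b4 f2]
D2: mem[0x05..0x0b] <- [c3 8a 38 01 17 b4 f2]
D3: mem[0x0c..0x0d] <- [c3 8a]
D4: mem[0x12..0x14] <- [01 17 b4]
D5: mem[0x18..0x1c] <- [8a 91 c0 c3 8a]
query mem[0x24]=0xe2, mem[0x14]=0xb4, mem[0x06]=0x8a, mem[0x13]=0x17, mem[0x1b]=0xc3

MEM[0x24,0x14,0x06,0x13,0x1b] = e2 b4 8a 17 c3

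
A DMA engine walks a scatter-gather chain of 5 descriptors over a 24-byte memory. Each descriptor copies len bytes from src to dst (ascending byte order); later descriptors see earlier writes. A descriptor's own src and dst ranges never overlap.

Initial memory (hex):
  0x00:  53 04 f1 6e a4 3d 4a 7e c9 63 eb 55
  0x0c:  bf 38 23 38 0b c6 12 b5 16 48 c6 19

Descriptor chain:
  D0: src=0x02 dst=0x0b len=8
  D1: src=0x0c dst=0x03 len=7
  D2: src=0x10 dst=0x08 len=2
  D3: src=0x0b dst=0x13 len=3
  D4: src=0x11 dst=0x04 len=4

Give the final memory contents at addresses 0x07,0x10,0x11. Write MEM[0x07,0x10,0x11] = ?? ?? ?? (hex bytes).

MEM[0x07,0x10,0x11] = 6e 7e c9

  after D0: wrote 8B at 0x0b = f16ea43d4a7ec963
  after D1: wrote 7B at 0x03 = 6ea43d4a7ec963
  after D2: wrote 2B at 0x08 = 7ec9
  after D3: wrote 3B at 0x13 = f16ea4
  after D4: wrote 4B at 0x04 = c963f16e
query mem[0x07]=0x6e, mem[0x10]=0x7e, mem[0x11]=0xc9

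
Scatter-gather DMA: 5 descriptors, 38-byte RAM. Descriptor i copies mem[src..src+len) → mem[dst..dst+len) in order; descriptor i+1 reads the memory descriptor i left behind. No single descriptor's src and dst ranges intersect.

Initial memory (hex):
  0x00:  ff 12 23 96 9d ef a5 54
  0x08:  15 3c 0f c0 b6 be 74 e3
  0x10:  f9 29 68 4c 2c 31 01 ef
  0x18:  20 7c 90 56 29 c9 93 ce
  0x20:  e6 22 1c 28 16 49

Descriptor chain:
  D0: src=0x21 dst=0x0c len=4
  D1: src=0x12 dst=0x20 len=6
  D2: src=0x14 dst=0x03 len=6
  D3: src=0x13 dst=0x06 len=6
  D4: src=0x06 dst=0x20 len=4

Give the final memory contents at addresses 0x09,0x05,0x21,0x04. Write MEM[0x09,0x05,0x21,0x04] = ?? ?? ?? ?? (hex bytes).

  after D0: wrote 4B at 0x0c = 221c2816
  after D1: wrote 6B at 0x20 = 684c2c3101ef
  after D2: wrote 6B at 0x03 = 2c3101ef207c
  after D3: wrote 6B at 0x06 = 4c2c3101ef20
  after D4: wrote 4B at 0x20 = 4c2c3101
query mem[0x09]=0x01, mem[0x05]=0x01, mem[0x21]=0x2c, mem[0x04]=0x31

MEM[0x09,0x05,0x21,0x04] = 01 01 2c 31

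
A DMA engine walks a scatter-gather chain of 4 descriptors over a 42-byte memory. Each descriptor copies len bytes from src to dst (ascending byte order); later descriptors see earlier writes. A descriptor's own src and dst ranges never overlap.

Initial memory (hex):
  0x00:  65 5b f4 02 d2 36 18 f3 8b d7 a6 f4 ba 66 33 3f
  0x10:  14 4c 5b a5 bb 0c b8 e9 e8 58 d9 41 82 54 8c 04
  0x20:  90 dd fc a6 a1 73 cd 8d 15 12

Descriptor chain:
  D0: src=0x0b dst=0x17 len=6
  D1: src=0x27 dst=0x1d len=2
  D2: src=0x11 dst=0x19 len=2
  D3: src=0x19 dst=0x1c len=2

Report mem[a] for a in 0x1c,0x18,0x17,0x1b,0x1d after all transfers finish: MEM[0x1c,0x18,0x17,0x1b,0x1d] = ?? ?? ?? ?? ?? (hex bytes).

MEM[0x1c,0x18,0x17,0x1b,0x1d] = 4c ba f4 3f 5b

#0 dst[0x17+6] := {0xf4,0xba,0x66,0x33,0x3f,0x14}
#1 dst[0x1d+2] := {0x8d,0x15}
#2 dst[0x19+2] := {0x4c,0x5b}
#3 dst[0x1c+2] := {0x4c,0x5b}
query mem[0x1c]=0x4c, mem[0x18]=0xba, mem[0x17]=0xf4, mem[0x1b]=0x3f, mem[0x1d]=0x5b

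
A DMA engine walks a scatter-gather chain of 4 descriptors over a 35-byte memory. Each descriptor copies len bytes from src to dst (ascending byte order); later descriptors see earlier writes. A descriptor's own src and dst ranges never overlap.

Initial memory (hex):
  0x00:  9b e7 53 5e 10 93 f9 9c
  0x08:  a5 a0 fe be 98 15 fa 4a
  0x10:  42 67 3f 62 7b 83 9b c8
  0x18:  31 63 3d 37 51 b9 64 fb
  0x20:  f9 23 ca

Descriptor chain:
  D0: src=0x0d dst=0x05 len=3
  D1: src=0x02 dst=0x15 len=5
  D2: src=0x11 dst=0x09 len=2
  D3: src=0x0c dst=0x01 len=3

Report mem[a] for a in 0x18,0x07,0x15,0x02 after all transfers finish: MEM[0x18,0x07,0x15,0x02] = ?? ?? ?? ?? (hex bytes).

[0] 0x0d->0x05 len=3 : 15 fa 4a
[1] 0x02->0x15 len=5 : 53 5e 10 15 fa
[2] 0x11->0x09 len=2 : 67 3f
[3] 0x0c->0x01 len=3 : 98 15 fa
query mem[0x18]=0x15, mem[0x07]=0x4a, mem[0x15]=0x53, mem[0x02]=0x15

MEM[0x18,0x07,0x15,0x02] = 15 4a 53 15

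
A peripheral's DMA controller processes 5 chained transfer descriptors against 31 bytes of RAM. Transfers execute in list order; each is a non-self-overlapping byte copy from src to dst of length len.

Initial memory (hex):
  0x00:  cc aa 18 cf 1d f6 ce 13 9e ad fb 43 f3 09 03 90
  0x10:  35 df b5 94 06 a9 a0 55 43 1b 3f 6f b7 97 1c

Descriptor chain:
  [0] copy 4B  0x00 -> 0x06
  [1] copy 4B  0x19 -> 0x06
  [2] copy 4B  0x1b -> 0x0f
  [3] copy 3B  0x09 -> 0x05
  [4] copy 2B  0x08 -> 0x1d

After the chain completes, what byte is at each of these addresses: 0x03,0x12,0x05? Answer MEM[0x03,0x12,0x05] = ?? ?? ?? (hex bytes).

  after D0: wrote 4B at 0x06 = ccaa18cf
  after D1: wrote 4B at 0x06 = 1b3f6fb7
  after D2: wrote 4B at 0x0f = 6fb7971c
  after D3: wrote 3B at 0x05 = b7fb43
  after D4: wrote 2B at 0x1d = 6fb7
query mem[0x03]=0xcf, mem[0x12]=0x1c, mem[0x05]=0xb7

MEM[0x03,0x12,0x05] = cf 1c b7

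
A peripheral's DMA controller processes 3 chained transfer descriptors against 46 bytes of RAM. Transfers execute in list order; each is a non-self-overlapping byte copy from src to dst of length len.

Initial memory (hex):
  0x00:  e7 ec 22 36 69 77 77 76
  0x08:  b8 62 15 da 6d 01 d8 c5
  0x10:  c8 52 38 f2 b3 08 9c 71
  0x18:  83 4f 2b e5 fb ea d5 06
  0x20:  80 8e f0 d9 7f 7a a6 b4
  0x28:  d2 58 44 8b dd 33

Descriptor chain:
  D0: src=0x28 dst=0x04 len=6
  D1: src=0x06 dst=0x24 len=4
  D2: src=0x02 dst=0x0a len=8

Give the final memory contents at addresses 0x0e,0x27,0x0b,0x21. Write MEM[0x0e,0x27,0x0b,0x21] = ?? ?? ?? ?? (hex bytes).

D0: mem[0x04..0x09] <- [d2 58 44 8b dd 33]
D1: mem[0x24..0x27] <- [44 8b dd 33]
D2: mem[0x0a..0x11] <- [22 36 d2 58 44 8b dd 33]
query mem[0x0e]=0x44, mem[0x27]=0x33, mem[0x0b]=0x36, mem[0x21]=0x8e

MEM[0x0e,0x27,0x0b,0x21] = 44 33 36 8e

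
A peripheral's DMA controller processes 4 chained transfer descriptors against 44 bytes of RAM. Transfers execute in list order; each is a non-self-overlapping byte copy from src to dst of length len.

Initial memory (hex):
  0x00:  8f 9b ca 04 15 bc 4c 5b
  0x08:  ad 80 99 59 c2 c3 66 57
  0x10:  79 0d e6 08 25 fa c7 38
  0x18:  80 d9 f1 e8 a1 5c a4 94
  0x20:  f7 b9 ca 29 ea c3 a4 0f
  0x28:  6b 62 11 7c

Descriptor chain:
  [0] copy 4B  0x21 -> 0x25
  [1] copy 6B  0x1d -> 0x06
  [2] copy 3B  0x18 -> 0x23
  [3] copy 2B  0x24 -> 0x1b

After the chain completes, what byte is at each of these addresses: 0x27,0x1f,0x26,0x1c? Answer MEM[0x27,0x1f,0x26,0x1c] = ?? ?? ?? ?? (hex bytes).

MEM[0x27,0x1f,0x26,0x1c] = 29 94 ca f1

[0] 0x21->0x25 len=4 : b9 ca 29 ea
[1] 0x1d->0x06 len=6 : 5c a4 94 f7 b9 ca
[2] 0x18->0x23 len=3 : 80 d9 f1
[3] 0x24->0x1b len=2 : d9 f1
query mem[0x27]=0x29, mem[0x1f]=0x94, mem[0x26]=0xca, mem[0x1c]=0xf1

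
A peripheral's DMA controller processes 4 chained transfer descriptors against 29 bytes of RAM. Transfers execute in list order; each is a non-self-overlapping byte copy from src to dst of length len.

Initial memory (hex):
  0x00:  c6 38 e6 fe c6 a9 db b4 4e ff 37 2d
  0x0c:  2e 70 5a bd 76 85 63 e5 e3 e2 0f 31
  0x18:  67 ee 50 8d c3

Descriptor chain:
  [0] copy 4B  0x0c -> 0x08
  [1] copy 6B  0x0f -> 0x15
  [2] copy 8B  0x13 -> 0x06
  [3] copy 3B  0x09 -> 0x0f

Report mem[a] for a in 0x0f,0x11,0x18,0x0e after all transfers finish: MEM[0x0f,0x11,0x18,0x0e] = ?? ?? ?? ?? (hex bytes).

MEM[0x0f,0x11,0x18,0x0e] = 76 63 63 5a

[0] 0x0c->0x08 len=4 : 2e 70 5a bd
[1] 0x0f->0x15 len=6 : bd 76 85 63 e5 e3
[2] 0x13->0x06 len=8 : e5 e3 bd 76 85 63 e5 e3
[3] 0x09->0x0f len=3 : 76 85 63
query mem[0x0f]=0x76, mem[0x11]=0x63, mem[0x18]=0x63, mem[0x0e]=0x5a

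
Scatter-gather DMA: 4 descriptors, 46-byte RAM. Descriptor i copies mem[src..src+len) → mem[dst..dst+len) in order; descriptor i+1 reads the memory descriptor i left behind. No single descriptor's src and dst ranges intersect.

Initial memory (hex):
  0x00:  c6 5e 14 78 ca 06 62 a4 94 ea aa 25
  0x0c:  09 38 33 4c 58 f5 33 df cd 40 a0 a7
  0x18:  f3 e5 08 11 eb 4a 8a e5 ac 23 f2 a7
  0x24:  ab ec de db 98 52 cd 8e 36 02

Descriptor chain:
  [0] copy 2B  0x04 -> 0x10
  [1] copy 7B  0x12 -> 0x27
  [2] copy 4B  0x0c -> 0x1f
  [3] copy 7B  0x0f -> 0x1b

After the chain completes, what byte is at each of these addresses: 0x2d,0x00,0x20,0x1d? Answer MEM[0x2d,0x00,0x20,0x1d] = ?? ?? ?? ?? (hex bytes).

MEM[0x2d,0x00,0x20,0x1d] = f3 c6 cd 06

D0: mem[0x10..0x11] <- [ca 06]
D1: mem[0x27..0x2d] <- [33 df cd 40 a0 a7 f3]
D2: mem[0x1f..0x22] <- [09 38 33 4c]
D3: mem[0x1b..0x21] <- [4c ca 06 33 df cd 40]
query mem[0x2d]=0xf3, mem[0x00]=0xc6, mem[0x20]=0xcd, mem[0x1d]=0x06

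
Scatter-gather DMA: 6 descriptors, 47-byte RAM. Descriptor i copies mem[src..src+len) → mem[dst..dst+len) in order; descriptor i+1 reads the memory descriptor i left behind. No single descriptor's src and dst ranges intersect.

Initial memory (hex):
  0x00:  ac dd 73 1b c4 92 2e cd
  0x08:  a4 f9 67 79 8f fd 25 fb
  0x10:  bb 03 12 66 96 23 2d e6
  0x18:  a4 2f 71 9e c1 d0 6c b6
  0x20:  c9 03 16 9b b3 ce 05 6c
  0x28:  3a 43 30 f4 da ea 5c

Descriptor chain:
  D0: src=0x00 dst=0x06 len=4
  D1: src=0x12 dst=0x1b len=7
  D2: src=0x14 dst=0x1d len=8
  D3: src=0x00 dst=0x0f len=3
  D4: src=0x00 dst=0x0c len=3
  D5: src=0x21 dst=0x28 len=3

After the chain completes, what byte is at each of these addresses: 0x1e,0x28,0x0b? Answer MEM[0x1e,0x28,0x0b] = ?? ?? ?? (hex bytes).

MEM[0x1e,0x28,0x0b] = 23 a4 79

#0 dst[0x06+4] := {0xac,0xdd,0x73,0x1b}
#1 dst[0x1b+7] := {0x12,0x66,0x96,0x23,0x2d,0xe6,0xa4}
#2 dst[0x1d+8] := {0x96,0x23,0x2d,0xe6,0xa4,0x2f,0x71,0x12}
#3 dst[0x0f+3] := {0xac,0xdd,0x73}
#4 dst[0x0c+3] := {0xac,0xdd,0x73}
#5 dst[0x28+3] := {0xa4,0x2f,0x71}
query mem[0x1e]=0x23, mem[0x28]=0xa4, mem[0x0b]=0x79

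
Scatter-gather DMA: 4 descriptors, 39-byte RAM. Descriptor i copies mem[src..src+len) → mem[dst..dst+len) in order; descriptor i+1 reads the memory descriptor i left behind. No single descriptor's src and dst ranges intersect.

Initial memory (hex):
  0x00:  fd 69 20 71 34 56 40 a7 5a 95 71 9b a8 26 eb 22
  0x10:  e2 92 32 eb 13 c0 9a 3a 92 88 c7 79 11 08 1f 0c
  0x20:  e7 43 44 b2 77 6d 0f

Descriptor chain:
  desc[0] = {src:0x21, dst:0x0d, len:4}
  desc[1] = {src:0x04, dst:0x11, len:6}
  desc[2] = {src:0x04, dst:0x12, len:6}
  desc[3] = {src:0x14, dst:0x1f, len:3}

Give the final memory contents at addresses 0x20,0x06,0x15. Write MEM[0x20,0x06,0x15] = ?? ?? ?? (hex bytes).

MEM[0x20,0x06,0x15] = a7 40 a7

  after D0: wrote 4B at 0x0d = 4344b277
  after D1: wrote 6B at 0x11 = 345640a75a95
  after D2: wrote 6B at 0x12 = 345640a75a95
  after D3: wrote 3B at 0x1f = 40a75a
query mem[0x20]=0xa7, mem[0x06]=0x40, mem[0x15]=0xa7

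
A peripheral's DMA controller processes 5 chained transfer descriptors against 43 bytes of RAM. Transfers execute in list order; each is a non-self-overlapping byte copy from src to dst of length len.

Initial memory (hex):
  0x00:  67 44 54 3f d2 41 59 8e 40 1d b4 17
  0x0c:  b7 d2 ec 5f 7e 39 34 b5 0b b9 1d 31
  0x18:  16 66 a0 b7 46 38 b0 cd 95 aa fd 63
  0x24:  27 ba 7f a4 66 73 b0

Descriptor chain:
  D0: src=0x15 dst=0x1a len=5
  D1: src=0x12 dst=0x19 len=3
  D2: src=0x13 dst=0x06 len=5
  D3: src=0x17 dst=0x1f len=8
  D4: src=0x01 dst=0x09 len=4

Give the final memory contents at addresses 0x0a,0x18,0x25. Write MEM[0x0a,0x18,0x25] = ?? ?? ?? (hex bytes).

[0] 0x15->0x1a len=5 : b9 1d 31 16 66
[1] 0x12->0x19 len=3 : 34 b5 0b
[2] 0x13->0x06 len=5 : b5 0b b9 1d 31
[3] 0x17->0x1f len=8 : 31 16 34 b5 0b 31 16 66
[4] 0x01->0x09 len=4 : 44 54 3f d2
query mem[0x0a]=0x54, mem[0x18]=0x16, mem[0x25]=0x16

MEM[0x0a,0x18,0x25] = 54 16 16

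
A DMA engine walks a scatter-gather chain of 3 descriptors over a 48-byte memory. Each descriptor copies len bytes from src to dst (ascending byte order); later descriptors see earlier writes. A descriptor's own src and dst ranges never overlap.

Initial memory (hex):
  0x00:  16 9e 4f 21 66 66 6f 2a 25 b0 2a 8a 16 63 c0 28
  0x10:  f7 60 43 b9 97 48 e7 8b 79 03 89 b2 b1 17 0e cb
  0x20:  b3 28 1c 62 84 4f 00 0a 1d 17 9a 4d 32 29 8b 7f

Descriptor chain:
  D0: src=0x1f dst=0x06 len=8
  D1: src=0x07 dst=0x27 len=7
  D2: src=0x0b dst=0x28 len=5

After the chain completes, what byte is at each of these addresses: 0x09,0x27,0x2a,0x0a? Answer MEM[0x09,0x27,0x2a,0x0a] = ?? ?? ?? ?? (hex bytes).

MEM[0x09,0x27,0x2a,0x0a] = 1c b3 00 62

D0: mem[0x06..0x0d] <- [cb b3 28 1c 62 84 4f 00]
D1: mem[0x27..0x2d] <- [b3 28 1c 62 84 4f 00]
D2: mem[0x28..0x2c] <- [84 4f 00 c0 28]
query mem[0x09]=0x1c, mem[0x27]=0xb3, mem[0x2a]=0x00, mem[0x0a]=0x62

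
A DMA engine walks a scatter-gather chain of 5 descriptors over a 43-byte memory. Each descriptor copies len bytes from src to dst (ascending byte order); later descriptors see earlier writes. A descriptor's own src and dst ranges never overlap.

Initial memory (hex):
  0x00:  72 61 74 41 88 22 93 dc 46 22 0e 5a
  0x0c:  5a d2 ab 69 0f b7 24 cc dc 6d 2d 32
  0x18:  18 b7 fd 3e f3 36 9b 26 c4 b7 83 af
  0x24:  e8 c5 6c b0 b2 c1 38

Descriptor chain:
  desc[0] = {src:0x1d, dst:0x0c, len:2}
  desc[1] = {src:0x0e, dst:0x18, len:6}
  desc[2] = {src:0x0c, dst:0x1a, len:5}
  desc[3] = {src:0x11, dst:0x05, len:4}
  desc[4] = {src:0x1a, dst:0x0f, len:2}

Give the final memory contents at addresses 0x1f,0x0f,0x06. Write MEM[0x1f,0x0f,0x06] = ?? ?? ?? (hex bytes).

MEM[0x1f,0x0f,0x06] = 26 36 24

D0: mem[0x0c..0x0d] <- [36 9b]
D1: mem[0x18..0x1d] <- [ab 69 0f b7 24 cc]
D2: mem[0x1a..0x1e] <- [36 9b ab 69 0f]
D3: mem[0x05..0x08] <- [b7 24 cc dc]
D4: mem[0x0f..0x10] <- [36 9b]
query mem[0x1f]=0x26, mem[0x0f]=0x36, mem[0x06]=0x24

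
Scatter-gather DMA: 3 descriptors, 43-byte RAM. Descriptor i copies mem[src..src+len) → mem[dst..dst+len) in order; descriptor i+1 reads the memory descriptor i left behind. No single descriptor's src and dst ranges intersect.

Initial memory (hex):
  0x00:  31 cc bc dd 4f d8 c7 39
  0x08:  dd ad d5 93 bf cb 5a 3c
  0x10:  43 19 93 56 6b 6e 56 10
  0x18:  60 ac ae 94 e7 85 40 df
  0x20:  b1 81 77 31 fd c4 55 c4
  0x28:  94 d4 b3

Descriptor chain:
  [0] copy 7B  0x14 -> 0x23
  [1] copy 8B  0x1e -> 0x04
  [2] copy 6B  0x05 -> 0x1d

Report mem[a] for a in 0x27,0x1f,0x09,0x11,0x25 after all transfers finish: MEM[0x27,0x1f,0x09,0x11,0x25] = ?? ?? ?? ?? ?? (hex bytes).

MEM[0x27,0x1f,0x09,0x11,0x25] = 60 81 6b 19 56

#0 dst[0x23+7] := {0x6b,0x6e,0x56,0x10,0x60,0xac,0xae}
#1 dst[0x04+8] := {0x40,0xdf,0xb1,0x81,0x77,0x6b,0x6e,0x56}
#2 dst[0x1d+6] := {0xdf,0xb1,0x81,0x77,0x6b,0x6e}
query mem[0x27]=0x60, mem[0x1f]=0x81, mem[0x09]=0x6b, mem[0x11]=0x19, mem[0x25]=0x56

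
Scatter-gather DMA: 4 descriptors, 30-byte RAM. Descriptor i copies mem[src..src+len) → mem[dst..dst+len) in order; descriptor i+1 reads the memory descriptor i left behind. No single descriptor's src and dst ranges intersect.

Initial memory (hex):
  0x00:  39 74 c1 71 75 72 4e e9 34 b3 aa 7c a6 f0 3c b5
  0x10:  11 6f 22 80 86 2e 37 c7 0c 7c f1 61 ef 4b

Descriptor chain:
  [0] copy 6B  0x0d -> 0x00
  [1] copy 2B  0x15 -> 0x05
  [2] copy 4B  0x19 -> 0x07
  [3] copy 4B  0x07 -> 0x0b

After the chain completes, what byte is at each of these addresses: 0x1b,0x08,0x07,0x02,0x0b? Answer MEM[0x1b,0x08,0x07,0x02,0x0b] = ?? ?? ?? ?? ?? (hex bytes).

MEM[0x1b,0x08,0x07,0x02,0x0b] = 61 f1 7c b5 7c

[0] 0x0d->0x00 len=6 : f0 3c b5 11 6f 22
[1] 0x15->0x05 len=2 : 2e 37
[2] 0x19->0x07 len=4 : 7c f1 61 ef
[3] 0x07->0x0b len=4 : 7c f1 61 ef
query mem[0x1b]=0x61, mem[0x08]=0xf1, mem[0x07]=0x7c, mem[0x02]=0xb5, mem[0x0b]=0x7c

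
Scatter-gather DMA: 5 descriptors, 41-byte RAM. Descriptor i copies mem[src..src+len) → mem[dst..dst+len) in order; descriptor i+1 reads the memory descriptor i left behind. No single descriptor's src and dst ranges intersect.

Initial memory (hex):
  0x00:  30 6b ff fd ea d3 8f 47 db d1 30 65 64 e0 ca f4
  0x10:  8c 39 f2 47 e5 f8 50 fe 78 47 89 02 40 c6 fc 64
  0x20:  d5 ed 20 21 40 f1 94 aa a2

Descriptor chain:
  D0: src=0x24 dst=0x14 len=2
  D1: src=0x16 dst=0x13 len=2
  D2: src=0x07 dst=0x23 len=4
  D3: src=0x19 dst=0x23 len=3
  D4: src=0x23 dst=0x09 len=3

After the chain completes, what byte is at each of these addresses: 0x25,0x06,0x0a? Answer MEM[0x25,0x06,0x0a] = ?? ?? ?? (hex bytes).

  after D0: wrote 2B at 0x14 = 40f1
  after D1: wrote 2B at 0x13 = 50fe
  after D2: wrote 4B at 0x23 = 47dbd130
  after D3: wrote 3B at 0x23 = 478902
  after D4: wrote 3B at 0x09 = 478902
query mem[0x25]=0x02, mem[0x06]=0x8f, mem[0x0a]=0x89

MEM[0x25,0x06,0x0a] = 02 8f 89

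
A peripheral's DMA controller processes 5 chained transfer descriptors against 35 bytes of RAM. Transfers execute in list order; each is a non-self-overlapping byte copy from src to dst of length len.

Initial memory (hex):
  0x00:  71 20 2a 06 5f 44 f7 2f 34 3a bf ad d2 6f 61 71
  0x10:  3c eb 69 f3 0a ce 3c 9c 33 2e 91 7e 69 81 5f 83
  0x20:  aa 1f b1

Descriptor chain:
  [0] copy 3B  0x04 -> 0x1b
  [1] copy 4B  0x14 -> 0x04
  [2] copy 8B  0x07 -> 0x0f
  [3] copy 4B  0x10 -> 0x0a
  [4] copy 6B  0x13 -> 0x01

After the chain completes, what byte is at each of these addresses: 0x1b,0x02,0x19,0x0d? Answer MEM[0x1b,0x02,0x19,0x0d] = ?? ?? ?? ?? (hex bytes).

MEM[0x1b,0x02,0x19,0x0d] = 5f d2 2e ad

#0 dst[0x1b+3] := {0x5f,0x44,0xf7}
#1 dst[0x04+4] := {0x0a,0xce,0x3c,0x9c}
#2 dst[0x0f+8] := {0x9c,0x34,0x3a,0xbf,0xad,0xd2,0x6f,0x61}
#3 dst[0x0a+4] := {0x34,0x3a,0xbf,0xad}
#4 dst[0x01+6] := {0xad,0xd2,0x6f,0x61,0x9c,0x33}
query mem[0x1b]=0x5f, mem[0x02]=0xd2, mem[0x19]=0x2e, mem[0x0d]=0xad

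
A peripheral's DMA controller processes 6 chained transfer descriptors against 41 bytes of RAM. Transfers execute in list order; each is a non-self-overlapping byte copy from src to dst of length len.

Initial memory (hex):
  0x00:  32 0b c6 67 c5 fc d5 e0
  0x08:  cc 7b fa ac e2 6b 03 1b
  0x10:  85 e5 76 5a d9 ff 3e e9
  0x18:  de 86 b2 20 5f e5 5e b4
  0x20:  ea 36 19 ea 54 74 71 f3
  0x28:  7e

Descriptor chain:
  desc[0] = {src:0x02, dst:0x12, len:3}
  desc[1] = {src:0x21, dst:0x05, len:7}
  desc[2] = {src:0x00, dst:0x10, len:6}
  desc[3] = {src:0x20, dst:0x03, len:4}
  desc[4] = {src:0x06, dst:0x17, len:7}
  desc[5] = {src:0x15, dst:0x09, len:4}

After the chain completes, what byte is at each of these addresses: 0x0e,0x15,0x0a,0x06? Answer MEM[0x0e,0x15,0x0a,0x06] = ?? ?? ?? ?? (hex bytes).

MEM[0x0e,0x15,0x0a,0x06] = 03 36 3e ea

D0: mem[0x12..0x14] <- [c6 67 c5]
D1: mem[0x05..0x0b] <- [36 19 ea 54 74 71 f3]
D2: mem[0x10..0x15] <- [32 0b c6 67 c5 36]
D3: mem[0x03..0x06] <- [ea 36 19 ea]
D4: mem[0x17..0x1d] <- [ea ea 54 74 71 f3 e2]
D5: mem[0x09..0x0c] <- [36 3e ea ea]
query mem[0x0e]=0x03, mem[0x15]=0x36, mem[0x0a]=0x3e, mem[0x06]=0xea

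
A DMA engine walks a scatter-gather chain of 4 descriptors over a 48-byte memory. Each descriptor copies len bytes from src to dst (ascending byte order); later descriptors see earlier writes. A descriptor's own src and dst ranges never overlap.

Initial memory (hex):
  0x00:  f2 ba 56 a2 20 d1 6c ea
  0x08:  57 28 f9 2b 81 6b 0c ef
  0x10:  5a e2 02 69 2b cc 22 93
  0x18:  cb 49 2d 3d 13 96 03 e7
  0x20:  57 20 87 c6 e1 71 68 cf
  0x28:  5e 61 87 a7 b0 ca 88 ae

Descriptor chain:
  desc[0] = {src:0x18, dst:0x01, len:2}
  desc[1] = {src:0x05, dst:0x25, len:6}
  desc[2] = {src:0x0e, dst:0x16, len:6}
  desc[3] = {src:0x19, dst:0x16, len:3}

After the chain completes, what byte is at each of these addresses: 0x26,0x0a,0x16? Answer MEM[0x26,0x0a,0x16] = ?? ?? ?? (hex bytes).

#0 dst[0x01+2] := {0xcb,0x49}
#1 dst[0x25+6] := {0xd1,0x6c,0xea,0x57,0x28,0xf9}
#2 dst[0x16+6] := {0x0c,0xef,0x5a,0xe2,0x02,0x69}
#3 dst[0x16+3] := {0xe2,0x02,0x69}
query mem[0x26]=0x6c, mem[0x0a]=0xf9, mem[0x16]=0xe2

MEM[0x26,0x0a,0x16] = 6c f9 e2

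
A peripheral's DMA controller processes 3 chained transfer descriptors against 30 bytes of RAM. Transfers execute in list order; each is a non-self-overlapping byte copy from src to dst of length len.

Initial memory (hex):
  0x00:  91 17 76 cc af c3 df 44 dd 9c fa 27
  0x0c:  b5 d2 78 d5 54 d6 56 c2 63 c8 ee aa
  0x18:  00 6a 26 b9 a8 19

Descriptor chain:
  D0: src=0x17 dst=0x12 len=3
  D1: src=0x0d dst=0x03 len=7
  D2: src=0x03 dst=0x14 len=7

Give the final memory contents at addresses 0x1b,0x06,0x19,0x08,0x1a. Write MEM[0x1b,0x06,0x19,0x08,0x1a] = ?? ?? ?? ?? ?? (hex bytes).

[0] 0x17->0x12 len=3 : aa 00 6a
[1] 0x0d->0x03 len=7 : d2 78 d5 54 d6 aa 00
[2] 0x03->0x14 len=7 : d2 78 d5 54 d6 aa 00
query mem[0x1b]=0xb9, mem[0x06]=0x54, mem[0x19]=0xaa, mem[0x08]=0xaa, mem[0x1a]=0x00

MEM[0x1b,0x06,0x19,0x08,0x1a] = b9 54 aa aa 00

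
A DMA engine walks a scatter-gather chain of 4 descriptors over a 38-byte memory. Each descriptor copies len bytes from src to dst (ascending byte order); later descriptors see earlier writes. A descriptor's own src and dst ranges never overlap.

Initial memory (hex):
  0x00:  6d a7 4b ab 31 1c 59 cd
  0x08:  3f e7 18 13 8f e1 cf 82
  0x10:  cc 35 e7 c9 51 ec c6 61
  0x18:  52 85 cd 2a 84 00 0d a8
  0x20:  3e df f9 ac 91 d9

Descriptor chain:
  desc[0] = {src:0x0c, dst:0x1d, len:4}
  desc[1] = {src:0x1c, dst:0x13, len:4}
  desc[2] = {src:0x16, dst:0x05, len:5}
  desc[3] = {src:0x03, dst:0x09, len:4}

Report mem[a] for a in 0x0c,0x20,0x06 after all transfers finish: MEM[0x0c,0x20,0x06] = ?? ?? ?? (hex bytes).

#0 dst[0x1d+4] := {0x8f,0xe1,0xcf,0x82}
#1 dst[0x13+4] := {0x84,0x8f,0xe1,0xcf}
#2 dst[0x05+5] := {0xcf,0x61,0x52,0x85,0xcd}
#3 dst[0x09+4] := {0xab,0x31,0xcf,0x61}
query mem[0x0c]=0x61, mem[0x20]=0x82, mem[0x06]=0x61

MEM[0x0c,0x20,0x06] = 61 82 61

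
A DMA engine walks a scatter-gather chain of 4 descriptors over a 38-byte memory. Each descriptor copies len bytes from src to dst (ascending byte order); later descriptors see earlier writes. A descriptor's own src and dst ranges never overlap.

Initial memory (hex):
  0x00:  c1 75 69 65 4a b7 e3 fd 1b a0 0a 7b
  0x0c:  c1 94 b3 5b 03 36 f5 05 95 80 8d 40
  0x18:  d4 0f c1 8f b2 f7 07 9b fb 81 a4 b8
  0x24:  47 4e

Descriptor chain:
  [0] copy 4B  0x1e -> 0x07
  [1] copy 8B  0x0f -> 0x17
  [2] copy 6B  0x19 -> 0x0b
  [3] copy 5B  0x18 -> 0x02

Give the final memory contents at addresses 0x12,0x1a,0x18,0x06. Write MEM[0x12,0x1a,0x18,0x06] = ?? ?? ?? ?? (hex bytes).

#0 dst[0x07+4] := {0x07,0x9b,0xfb,0x81}
#1 dst[0x17+8] := {0x5b,0x03,0x36,0xf5,0x05,0x95,0x80,0x8d}
#2 dst[0x0b+6] := {0x36,0xf5,0x05,0x95,0x80,0x8d}
#3 dst[0x02+5] := {0x03,0x36,0xf5,0x05,0x95}
query mem[0x12]=0xf5, mem[0x1a]=0xf5, mem[0x18]=0x03, mem[0x06]=0x95

MEM[0x12,0x1a,0x18,0x06] = f5 f5 03 95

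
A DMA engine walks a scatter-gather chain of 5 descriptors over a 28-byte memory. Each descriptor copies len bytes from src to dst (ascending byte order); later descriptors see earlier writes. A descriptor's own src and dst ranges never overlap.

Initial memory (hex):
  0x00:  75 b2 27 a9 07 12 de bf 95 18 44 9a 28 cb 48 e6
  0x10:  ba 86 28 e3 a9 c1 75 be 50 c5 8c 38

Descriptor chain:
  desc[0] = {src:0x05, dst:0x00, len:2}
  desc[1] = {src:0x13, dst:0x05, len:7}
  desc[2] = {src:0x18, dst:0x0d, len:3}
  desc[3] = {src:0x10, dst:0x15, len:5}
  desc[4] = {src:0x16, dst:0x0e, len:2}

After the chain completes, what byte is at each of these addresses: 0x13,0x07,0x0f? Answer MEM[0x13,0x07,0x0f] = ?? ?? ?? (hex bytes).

D0: mem[0x00..0x01] <- [12 de]
D1: mem[0x05..0x0b] <- [e3 a9 c1 75 be 50 c5]
D2: mem[0x0d..0x0f] <- [50 c5 8c]
D3: mem[0x15..0x19] <- [ba 86 28 e3 a9]
D4: mem[0x0e..0x0f] <- [86 28]
query mem[0x13]=0xe3, mem[0x07]=0xc1, mem[0x0f]=0x28

MEM[0x13,0x07,0x0f] = e3 c1 28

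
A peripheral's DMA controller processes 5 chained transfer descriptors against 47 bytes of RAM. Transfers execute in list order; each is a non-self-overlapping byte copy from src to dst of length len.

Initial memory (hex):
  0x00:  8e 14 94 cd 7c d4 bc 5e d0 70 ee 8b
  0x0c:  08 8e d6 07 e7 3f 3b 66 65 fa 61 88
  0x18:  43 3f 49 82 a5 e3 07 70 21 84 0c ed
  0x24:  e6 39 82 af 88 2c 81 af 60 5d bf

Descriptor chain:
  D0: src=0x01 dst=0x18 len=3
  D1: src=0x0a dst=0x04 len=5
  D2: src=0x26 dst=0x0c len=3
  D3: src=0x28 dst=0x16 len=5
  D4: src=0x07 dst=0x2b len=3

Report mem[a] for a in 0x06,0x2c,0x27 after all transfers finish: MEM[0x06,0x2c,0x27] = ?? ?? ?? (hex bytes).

MEM[0x06,0x2c,0x27] = 08 d6 af

[0] 0x01->0x18 len=3 : 14 94 cd
[1] 0x0a->0x04 len=5 : ee 8b 08 8e d6
[2] 0x26->0x0c len=3 : 82 af 88
[3] 0x28->0x16 len=5 : 88 2c 81 af 60
[4] 0x07->0x2b len=3 : 8e d6 70
query mem[0x06]=0x08, mem[0x2c]=0xd6, mem[0x27]=0xaf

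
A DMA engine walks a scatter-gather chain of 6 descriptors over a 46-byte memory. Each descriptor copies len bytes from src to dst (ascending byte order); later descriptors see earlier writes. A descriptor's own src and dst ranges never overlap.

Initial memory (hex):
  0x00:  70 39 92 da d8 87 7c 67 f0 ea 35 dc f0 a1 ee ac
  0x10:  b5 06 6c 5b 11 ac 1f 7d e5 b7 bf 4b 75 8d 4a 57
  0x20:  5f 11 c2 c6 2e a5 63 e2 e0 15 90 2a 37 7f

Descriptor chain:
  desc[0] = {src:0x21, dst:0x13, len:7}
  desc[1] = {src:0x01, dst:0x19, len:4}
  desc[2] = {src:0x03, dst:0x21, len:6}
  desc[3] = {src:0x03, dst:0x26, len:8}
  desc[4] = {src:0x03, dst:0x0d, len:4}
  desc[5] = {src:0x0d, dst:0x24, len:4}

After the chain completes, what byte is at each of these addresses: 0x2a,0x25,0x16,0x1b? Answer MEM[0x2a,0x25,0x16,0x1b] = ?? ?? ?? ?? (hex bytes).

MEM[0x2a,0x25,0x16,0x1b] = 67 d8 2e da

D0: mem[0x13..0x19] <- [11 c2 c6 2e a5 63 e2]
D1: mem[0x19..0x1c] <- [39 92 da d8]
D2: mem[0x21..0x26] <- [da d8 87 7c 67 f0]
D3: mem[0x26..0x2d] <- [da d8 87 7c 67 f0 ea 35]
D4: mem[0x0d..0x10] <- [da d8 87 7c]
D5: mem[0x24..0x27] <- [da d8 87 7c]
query mem[0x2a]=0x67, mem[0x25]=0xd8, mem[0x16]=0x2e, mem[0x1b]=0xda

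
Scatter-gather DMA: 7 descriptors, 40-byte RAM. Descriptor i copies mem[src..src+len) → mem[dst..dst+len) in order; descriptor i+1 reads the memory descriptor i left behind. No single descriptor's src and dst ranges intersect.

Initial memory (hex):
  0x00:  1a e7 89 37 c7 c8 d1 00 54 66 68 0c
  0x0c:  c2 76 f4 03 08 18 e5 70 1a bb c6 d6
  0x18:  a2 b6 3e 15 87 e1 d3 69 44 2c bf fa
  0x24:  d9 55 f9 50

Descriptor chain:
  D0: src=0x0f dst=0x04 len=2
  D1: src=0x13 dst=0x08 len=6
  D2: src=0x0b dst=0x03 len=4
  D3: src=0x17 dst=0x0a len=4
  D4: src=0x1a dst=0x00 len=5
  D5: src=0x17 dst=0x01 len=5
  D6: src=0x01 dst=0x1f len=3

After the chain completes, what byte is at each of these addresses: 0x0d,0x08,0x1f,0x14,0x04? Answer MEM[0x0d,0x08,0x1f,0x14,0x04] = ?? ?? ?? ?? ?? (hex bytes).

MEM[0x0d,0x08,0x1f,0x14,0x04] = 3e 70 d6 1a 3e

  after D0: wrote 2B at 0x04 = 0308
  after D1: wrote 6B at 0x08 = 701abbc6d6a2
  after D2: wrote 4B at 0x03 = c6d6a2f4
  after D3: wrote 4B at 0x0a = d6a2b63e
  after D4: wrote 5B at 0x00 = 3e1587e1d3
  after D5: wrote 5B at 0x01 = d6a2b63e15
  after D6: wrote 3B at 0x1f = d6a2b6
query mem[0x0d]=0x3e, mem[0x08]=0x70, mem[0x1f]=0xd6, mem[0x14]=0x1a, mem[0x04]=0x3e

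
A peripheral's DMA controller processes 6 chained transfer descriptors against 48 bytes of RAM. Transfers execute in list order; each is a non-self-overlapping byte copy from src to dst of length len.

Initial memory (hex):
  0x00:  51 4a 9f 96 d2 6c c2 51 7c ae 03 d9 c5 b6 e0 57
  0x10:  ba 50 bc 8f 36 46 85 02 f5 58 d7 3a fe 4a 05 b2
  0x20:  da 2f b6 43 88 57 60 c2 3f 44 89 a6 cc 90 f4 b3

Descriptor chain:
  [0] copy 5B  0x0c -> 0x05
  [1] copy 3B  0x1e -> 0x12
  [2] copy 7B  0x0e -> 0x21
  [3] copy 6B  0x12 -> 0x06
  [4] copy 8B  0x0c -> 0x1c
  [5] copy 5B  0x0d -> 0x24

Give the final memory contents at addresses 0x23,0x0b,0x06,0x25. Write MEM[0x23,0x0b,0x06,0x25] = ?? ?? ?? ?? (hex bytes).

  after D0: wrote 5B at 0x05 = c5b6e057ba
  after D1: wrote 3B at 0x12 = 05b2da
  after D2: wrote 7B at 0x21 = e057ba5005b2da
  after D3: wrote 6B at 0x06 = 05b2da468502
  after D4: wrote 8B at 0x1c = c5b6e057ba5005b2
  after D5: wrote 5B at 0x24 = b6e057ba50
query mem[0x23]=0xb2, mem[0x0b]=0x02, mem[0x06]=0x05, mem[0x25]=0xe0

MEM[0x23,0x0b,0x06,0x25] = b2 02 05 e0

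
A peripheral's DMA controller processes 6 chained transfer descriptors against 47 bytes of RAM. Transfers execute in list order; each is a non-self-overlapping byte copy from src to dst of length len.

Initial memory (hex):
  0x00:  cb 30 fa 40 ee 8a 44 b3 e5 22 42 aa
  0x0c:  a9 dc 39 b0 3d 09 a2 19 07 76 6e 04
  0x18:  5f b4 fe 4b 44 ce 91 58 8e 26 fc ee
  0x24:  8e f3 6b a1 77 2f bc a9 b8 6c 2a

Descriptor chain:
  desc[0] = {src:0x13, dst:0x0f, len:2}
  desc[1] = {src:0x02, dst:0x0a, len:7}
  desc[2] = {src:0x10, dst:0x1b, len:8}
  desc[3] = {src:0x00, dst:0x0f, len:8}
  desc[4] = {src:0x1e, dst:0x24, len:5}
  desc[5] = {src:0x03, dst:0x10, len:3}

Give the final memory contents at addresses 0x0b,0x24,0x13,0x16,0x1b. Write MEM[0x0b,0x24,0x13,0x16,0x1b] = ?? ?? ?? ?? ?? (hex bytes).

MEM[0x0b,0x24,0x13,0x16,0x1b] = 40 19 ee b3 e5

#0 dst[0x0f+2] := {0x19,0x07}
#1 dst[0x0a+7] := {0xfa,0x40,0xee,0x8a,0x44,0xb3,0xe5}
#2 dst[0x1b+8] := {0xe5,0x09,0xa2,0x19,0x07,0x76,0x6e,0x04}
#3 dst[0x0f+8] := {0xcb,0x30,0xfa,0x40,0xee,0x8a,0x44,0xb3}
#4 dst[0x24+5] := {0x19,0x07,0x76,0x6e,0x04}
#5 dst[0x10+3] := {0x40,0xee,0x8a}
query mem[0x0b]=0x40, mem[0x24]=0x19, mem[0x13]=0xee, mem[0x16]=0xb3, mem[0x1b]=0xe5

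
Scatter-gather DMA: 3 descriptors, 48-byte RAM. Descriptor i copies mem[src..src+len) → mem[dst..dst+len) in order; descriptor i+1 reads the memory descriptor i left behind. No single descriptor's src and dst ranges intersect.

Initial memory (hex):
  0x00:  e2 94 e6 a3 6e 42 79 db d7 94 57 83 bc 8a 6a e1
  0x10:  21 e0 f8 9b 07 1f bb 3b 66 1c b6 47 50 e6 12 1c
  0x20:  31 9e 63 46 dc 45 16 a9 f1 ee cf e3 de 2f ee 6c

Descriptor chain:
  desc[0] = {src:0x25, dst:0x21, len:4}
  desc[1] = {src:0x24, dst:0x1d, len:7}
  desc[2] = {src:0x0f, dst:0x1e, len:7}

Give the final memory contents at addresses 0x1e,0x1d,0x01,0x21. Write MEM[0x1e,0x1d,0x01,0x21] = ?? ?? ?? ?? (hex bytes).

MEM[0x1e,0x1d,0x01,0x21] = e1 f1 94 f8

D0: mem[0x21..0x24] <- [45 16 a9 f1]
D1: mem[0x1d..0x23] <- [f1 45 16 a9 f1 ee cf]
D2: mem[0x1e..0x24] <- [e1 21 e0 f8 9b 07 1f]
query mem[0x1e]=0xe1, mem[0x1d]=0xf1, mem[0x01]=0x94, mem[0x21]=0xf8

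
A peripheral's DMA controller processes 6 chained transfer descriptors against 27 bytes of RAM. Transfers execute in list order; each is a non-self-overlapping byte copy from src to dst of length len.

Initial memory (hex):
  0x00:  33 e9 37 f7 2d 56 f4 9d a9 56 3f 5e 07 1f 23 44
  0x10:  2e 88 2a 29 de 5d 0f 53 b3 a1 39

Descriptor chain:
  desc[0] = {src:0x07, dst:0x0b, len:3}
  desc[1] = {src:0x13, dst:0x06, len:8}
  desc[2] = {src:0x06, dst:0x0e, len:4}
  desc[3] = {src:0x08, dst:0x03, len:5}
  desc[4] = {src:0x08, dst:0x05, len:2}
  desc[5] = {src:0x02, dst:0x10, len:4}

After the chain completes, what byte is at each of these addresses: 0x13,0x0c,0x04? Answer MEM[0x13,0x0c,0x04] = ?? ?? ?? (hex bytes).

#0 dst[0x0b+3] := {0x9d,0xa9,0x56}
#1 dst[0x06+8] := {0x29,0xde,0x5d,0x0f,0x53,0xb3,0xa1,0x39}
#2 dst[0x0e+4] := {0x29,0xde,0x5d,0x0f}
#3 dst[0x03+5] := {0x5d,0x0f,0x53,0xb3,0xa1}
#4 dst[0x05+2] := {0x5d,0x0f}
#5 dst[0x10+4] := {0x37,0x5d,0x0f,0x5d}
query mem[0x13]=0x5d, mem[0x0c]=0xa1, mem[0x04]=0x0f

MEM[0x13,0x0c,0x04] = 5d a1 0f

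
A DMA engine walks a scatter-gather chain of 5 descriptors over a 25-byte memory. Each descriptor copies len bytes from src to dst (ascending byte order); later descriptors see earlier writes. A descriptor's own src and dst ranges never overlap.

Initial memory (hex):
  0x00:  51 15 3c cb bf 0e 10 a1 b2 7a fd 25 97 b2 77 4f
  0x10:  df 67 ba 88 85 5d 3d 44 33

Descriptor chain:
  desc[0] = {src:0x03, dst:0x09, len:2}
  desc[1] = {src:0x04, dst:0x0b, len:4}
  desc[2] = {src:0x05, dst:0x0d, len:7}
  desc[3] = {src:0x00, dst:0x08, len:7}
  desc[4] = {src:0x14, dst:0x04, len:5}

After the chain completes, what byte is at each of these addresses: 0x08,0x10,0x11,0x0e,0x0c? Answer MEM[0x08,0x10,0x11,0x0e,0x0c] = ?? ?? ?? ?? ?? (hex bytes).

D0: mem[0x09..0x0a] <- [cb bf]
D1: mem[0x0b..0x0e] <- [bf 0e 10 a1]
D2: mem[0x0d..0x13] <- [0e 10 a1 b2 cb bf bf]
D3: mem[0x08..0x0e] <- [51 15 3c cb bf 0e 10]
D4: mem[0x04..0x08] <- [85 5d 3d 44 33]
query mem[0x08]=0x33, mem[0x10]=0xb2, mem[0x11]=0xcb, mem[0x0e]=0x10, mem[0x0c]=0xbf

MEM[0x08,0x10,0x11,0x0e,0x0c] = 33 b2 cb 10 bf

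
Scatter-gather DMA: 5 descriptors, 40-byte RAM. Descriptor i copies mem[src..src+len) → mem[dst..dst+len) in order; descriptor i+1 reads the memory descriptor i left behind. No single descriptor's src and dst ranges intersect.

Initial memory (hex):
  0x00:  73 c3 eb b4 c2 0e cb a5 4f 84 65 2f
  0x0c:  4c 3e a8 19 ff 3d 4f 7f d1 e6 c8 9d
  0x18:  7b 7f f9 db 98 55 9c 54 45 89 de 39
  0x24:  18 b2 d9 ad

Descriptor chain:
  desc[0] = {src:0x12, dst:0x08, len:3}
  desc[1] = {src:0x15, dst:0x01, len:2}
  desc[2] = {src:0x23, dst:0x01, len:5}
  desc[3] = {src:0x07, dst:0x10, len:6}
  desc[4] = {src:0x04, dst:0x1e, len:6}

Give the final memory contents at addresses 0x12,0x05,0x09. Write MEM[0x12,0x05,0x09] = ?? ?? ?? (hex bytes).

D0: mem[0x08..0x0a] <- [4f 7f d1]
D1: mem[0x01..0x02] <- [e6 c8]
D2: mem[0x01..0x05] <- [39 18 b2 d9 ad]
D3: mem[0x10..0x15] <- [a5 4f 7f d1 2f 4c]
D4: mem[0x1e..0x23] <- [d9 ad cb a5 4f 7f]
query mem[0x12]=0x7f, mem[0x05]=0xad, mem[0x09]=0x7f

MEM[0x12,0x05,0x09] = 7f ad 7f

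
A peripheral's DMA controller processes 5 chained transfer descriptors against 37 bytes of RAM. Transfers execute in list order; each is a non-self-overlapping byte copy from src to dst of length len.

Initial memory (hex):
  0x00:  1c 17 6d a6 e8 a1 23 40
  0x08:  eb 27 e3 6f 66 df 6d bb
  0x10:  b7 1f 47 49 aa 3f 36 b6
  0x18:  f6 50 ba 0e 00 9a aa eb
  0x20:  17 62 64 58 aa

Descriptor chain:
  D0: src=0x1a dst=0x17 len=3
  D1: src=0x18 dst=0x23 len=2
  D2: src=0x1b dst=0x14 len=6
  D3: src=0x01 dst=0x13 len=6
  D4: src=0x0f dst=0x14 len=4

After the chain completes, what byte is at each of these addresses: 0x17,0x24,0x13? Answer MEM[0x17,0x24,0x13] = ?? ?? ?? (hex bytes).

#0 dst[0x17+3] := {0xba,0x0e,0x00}
#1 dst[0x23+2] := {0x0e,0x00}
#2 dst[0x14+6] := {0x0e,0x00,0x9a,0xaa,0xeb,0x17}
#3 dst[0x13+6] := {0x17,0x6d,0xa6,0xe8,0xa1,0x23}
#4 dst[0x14+4] := {0xbb,0xb7,0x1f,0x47}
query mem[0x17]=0x47, mem[0x24]=0x00, mem[0x13]=0x17

MEM[0x17,0x24,0x13] = 47 00 17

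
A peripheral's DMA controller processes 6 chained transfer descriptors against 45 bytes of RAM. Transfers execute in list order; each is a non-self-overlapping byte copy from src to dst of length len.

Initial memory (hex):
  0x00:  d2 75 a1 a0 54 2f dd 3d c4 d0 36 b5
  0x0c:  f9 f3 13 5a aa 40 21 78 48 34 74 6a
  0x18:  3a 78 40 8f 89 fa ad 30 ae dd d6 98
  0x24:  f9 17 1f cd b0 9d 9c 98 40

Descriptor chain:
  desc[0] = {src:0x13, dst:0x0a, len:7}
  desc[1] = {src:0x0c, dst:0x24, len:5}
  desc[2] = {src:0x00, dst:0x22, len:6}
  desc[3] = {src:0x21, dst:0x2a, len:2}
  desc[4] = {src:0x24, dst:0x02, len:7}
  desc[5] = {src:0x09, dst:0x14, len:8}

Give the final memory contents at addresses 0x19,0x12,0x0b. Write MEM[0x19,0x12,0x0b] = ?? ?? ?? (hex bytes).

MEM[0x19,0x12,0x0b] = 6a 21 48

D0: mem[0x0a..0x10] <- [78 48 34 74 6a 3a 78]
D1: mem[0x24..0x28] <- [34 74 6a 3a 78]
D2: mem[0x22..0x27] <- [d2 75 a1 a0 54 2f]
D3: mem[0x2a..0x2b] <- [dd d2]
D4: mem[0x02..0x08] <- [a1 a0 54 2f 78 9d dd]
D5: mem[0x14..0x1b] <- [d0 78 48 34 74 6a 3a 78]
query mem[0x19]=0x6a, mem[0x12]=0x21, mem[0x0b]=0x48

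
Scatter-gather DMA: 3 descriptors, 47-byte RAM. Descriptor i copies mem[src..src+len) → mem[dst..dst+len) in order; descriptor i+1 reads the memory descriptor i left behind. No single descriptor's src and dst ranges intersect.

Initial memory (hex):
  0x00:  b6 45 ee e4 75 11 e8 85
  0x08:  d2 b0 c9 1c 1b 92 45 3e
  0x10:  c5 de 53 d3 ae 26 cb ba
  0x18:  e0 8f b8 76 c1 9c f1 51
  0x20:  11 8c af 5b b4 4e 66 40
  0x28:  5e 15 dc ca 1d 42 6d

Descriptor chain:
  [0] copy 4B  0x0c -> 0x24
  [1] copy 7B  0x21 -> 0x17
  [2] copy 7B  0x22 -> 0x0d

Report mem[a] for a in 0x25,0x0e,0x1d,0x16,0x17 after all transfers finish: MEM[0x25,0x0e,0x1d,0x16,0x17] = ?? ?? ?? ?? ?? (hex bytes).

  after D0: wrote 4B at 0x24 = 1b92453e
  after D1: wrote 7B at 0x17 = 8caf5b1b92453e
  after D2: wrote 7B at 0x0d = af5b1b92453e5e
query mem[0x25]=0x92, mem[0x0e]=0x5b, mem[0x1d]=0x3e, mem[0x16]=0xcb, mem[0x17]=0x8c

MEM[0x25,0x0e,0x1d,0x16,0x17] = 92 5b 3e cb 8c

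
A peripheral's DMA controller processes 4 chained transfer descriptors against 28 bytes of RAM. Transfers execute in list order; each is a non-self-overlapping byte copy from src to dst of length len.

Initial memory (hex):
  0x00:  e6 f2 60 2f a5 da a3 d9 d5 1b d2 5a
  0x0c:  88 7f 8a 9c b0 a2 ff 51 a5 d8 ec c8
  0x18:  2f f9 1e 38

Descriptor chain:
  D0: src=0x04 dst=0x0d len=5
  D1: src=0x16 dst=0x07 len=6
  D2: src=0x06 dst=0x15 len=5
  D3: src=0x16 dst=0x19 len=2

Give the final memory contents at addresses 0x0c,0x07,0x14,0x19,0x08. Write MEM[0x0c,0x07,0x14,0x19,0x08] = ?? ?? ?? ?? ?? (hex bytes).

MEM[0x0c,0x07,0x14,0x19,0x08] = 38 ec a5 ec c8

#0 dst[0x0d+5] := {0xa5,0xda,0xa3,0xd9,0xd5}
#1 dst[0x07+6] := {0xec,0xc8,0x2f,0xf9,0x1e,0x38}
#2 dst[0x15+5] := {0xa3,0xec,0xc8,0x2f,0xf9}
#3 dst[0x19+2] := {0xec,0xc8}
query mem[0x0c]=0x38, mem[0x07]=0xec, mem[0x14]=0xa5, mem[0x19]=0xec, mem[0x08]=0xc8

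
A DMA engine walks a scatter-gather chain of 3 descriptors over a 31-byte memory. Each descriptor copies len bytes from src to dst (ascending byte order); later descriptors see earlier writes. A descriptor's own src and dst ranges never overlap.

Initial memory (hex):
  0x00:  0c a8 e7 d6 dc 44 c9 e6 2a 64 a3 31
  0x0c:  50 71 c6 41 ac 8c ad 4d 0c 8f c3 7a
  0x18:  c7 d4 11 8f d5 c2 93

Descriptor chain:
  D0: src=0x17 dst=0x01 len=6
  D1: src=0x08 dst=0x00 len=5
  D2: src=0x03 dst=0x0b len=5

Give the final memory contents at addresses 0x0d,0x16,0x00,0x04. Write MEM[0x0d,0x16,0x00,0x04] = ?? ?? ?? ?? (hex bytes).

[0] 0x17->0x01 len=6 : 7a c7 d4 11 8f d5
[1] 0x08->0x00 len=5 : 2a 64 a3 31 50
[2] 0x03->0x0b len=5 : 31 50 8f d5 e6
query mem[0x0d]=0x8f, mem[0x16]=0xc3, mem[0x00]=0x2a, mem[0x04]=0x50

MEM[0x0d,0x16,0x00,0x04] = 8f c3 2a 50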